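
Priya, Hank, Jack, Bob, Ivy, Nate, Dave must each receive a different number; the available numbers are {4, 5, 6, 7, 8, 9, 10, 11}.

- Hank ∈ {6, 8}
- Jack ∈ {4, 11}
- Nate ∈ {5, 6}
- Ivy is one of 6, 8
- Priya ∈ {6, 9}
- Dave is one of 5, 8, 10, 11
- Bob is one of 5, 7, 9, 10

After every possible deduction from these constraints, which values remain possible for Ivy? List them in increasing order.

6, 8

Hank and Ivy between them cover only {6, 8} — a naked pair. Remove those values from Priya, Nate, Dave.
Priya must be 9 (only option left). Strike 9 from Bob.
Nate must be 5 (only option left). Eliminate 5 elsewhere: Bob, Dave.
No further eliminations apply; Ivy can still be any of 6, 8.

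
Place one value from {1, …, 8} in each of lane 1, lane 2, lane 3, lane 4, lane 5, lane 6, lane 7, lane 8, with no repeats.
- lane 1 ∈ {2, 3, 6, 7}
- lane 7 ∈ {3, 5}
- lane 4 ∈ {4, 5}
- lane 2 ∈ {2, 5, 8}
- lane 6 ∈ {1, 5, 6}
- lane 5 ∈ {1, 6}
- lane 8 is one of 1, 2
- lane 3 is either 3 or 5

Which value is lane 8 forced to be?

Among the 8 variables, 4 fits only lane 4 (and all 8 values in {1, 2, 3, 4, 5, 6, 7, 8} must be used), so lane 4 = 4.
Among the 7 still-open variables, 7 fits only lane 1 (and all 7 values in {1, 2, 3, 5, 6, 7, 8} must be used), so lane 1 = 7.
The 6 still-open variables draw from only 6 values {1, 2, 3, 5, 6, 8}, so each is used; only lane 2 can be 8, hence lane 2 = 8.
The 5 still-open variables together cover exactly {1, 2, 3, 5, 6} — 5 values for 5 variables — and 2 appears only in lane 8's list, so lane 8 = 2.

2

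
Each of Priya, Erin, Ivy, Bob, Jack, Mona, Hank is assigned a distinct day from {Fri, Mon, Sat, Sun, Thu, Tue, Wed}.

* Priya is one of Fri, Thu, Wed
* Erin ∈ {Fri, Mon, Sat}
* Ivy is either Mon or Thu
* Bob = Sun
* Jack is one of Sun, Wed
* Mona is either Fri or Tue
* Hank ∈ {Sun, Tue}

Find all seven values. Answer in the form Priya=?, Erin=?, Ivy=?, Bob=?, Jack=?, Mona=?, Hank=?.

Bob's domain is down to {Sun}, so Bob = Sun. Strike Sun from Jack, Hank.
That leaves Jack = Wed. Strike Wed from Priya.
Hank has just one choice, so Hank = Tue. Strike Tue from Mona.
Mona has just one choice, so Mona = Fri. Remove Fri from Priya, Erin.
Priya has just one choice, so Priya = Thu. Strike Thu from Ivy.
That leaves Ivy = Mon. So Erin can't be Mon.
Erin must be Sat (only option left).

Priya=Thu, Erin=Sat, Ivy=Mon, Bob=Sun, Jack=Wed, Mona=Fri, Hank=Tue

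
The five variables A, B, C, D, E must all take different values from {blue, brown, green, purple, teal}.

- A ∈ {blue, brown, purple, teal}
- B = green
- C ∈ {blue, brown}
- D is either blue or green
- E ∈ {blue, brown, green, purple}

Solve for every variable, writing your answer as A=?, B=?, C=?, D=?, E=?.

B has just one choice, so B = green. Remove green from D, E.
D must be blue (only option left). Eliminate blue elsewhere: A, C, E.
C must be brown (only option left). Remove brown from A, E.
E has just one choice, so E = purple. Remove purple from A.
A's domain is down to {teal}, so A = teal.

A=teal, B=green, C=brown, D=blue, E=purple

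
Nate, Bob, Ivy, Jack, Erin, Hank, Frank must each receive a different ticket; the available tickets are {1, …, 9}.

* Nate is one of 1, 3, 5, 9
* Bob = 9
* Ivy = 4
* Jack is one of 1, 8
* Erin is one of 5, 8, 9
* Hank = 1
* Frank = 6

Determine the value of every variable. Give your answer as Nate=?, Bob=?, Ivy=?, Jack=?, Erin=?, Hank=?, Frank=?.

Bob's domain is down to {9}, so Bob = 9. Strike 9 from Nate, Erin.
Ivy has just one choice, so Ivy = 4.
Hank's domain is down to {1}, so Hank = 1. Remove 1 from Nate, Jack.
Frank's domain is down to {6}, so Frank = 6.
Jack's domain is down to {8}, so Jack = 8. Strike 8 from Erin.
Erin's domain is down to {5}, so Erin = 5. So Nate can't be 5.
Nate has just one choice, so Nate = 3.

Nate=3, Bob=9, Ivy=4, Jack=8, Erin=5, Hank=1, Frank=6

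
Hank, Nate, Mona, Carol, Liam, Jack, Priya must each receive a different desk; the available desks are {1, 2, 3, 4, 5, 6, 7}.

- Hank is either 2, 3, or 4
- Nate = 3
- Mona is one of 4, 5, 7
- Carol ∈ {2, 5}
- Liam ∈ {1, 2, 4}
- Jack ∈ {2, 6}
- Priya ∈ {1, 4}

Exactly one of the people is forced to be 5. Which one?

Carol

Nate has just one choice, so Nate = 3. Eliminate 3 elsewhere: Hank.
Among the 6 still-open variables, 6 fits only Jack (and all 6 values in {1, 2, 4, 5, 6, 7} must be used), so Jack = 6.
The 5 still-open variables together cover exactly {1, 2, 4, 5, 7} — 5 values for 5 variables — and 7 appears only in Mona's list, so Mona = 7.
The 4 still-open variables draw from only 4 values {1, 2, 4, 5}, so each is used; only Carol can be 5, hence Carol = 5.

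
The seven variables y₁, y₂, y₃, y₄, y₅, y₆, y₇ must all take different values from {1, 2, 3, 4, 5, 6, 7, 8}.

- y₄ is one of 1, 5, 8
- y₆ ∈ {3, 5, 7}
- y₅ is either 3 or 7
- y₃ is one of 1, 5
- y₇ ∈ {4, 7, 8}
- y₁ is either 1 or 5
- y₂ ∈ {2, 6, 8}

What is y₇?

4

y₁ and y₃ share exactly the 2 values {1, 5}; by pigeonhole those values go to them, so strike 1, 5 from y₄, y₆.
y₄ must be 8 (only option left). Remove 8 from y₂, y₇.
y₅ and y₆ share exactly the 2 values {3, 7}; by pigeonhole those values go to them, so strike 3, 7 from y₇.
So y₇ = 4.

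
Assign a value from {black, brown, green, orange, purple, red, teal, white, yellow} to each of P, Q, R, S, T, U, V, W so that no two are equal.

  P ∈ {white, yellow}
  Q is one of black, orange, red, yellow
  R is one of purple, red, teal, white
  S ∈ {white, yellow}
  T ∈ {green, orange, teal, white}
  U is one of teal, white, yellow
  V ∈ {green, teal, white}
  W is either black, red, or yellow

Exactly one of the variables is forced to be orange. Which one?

T

The 8 variables together cover exactly {black, green, orange, purple, red, teal, white, yellow} — 8 values for 8 variables — and purple appears only in R's list, so R = purple.
The 2 variables P and S are confined to {white, yellow}, which locks those values in; drop them from Q, T, U, V, W.
U has just one choice, so U = teal. Remove teal from T, V.
V's domain is down to {green}, so V = green. So T can't be green.
So orange goes to T.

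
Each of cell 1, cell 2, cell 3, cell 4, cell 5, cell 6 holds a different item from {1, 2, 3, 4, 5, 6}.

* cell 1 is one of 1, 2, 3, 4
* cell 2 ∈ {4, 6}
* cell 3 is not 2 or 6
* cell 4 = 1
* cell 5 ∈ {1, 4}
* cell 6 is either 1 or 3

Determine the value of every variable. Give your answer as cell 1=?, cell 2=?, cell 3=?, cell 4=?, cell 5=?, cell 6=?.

cell 4 must be 1 (only option left). Remove 1 from cell 1, cell 3, cell 5, cell 6.
cell 5 must be 4 (only option left). Eliminate 4 elsewhere: cell 1, cell 2, cell 3.
cell 6 has just one choice, so cell 6 = 3. So cell 1, cell 3 can't be 3.
That leaves cell 1 = 2.
cell 2 has just one choice, so cell 2 = 6.
cell 3 must be 5 (only option left).

cell 1=2, cell 2=6, cell 3=5, cell 4=1, cell 5=4, cell 6=3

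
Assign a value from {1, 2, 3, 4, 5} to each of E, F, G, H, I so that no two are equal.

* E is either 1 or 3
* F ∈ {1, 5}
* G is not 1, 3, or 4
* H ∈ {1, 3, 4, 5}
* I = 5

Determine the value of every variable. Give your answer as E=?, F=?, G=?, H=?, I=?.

E=3, F=1, G=2, H=4, I=5

I's domain is down to {5}, so I = 5. Eliminate 5 elsewhere: F, G, H.
That leaves F = 1. So E, H can't be 1.
That leaves G = 2.
E's domain is down to {3}, so E = 3. Strike 3 from H.
H has just one choice, so H = 4.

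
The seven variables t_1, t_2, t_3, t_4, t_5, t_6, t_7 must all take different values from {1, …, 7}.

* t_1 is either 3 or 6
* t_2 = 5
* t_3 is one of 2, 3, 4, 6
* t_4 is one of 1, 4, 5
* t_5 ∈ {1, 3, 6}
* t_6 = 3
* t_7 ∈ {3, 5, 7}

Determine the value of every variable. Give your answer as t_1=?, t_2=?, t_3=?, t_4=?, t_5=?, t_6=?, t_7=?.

t_2 has just one choice, so t_2 = 5. So t_4, t_7 can't be 5.
t_6 must be 3 (only option left). So t_1, t_3, t_5, t_7 can't be 3.
t_7 must be 7 (only option left).
t_1's domain is down to {6}, so t_1 = 6. Remove 6 from t_3, t_5.
That leaves t_5 = 1. So t_4 can't be 1.
t_4 must be 4 (only option left). Strike 4 from t_3.
t_3 has just one choice, so t_3 = 2.

t_1=6, t_2=5, t_3=2, t_4=4, t_5=1, t_6=3, t_7=7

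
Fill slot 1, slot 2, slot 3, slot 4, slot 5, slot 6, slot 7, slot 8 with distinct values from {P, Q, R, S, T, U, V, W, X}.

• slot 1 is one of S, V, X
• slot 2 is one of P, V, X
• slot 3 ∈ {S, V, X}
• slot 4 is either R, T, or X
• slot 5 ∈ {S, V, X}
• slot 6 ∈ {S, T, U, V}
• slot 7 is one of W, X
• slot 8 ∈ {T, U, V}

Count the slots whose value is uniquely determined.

The 8 variables draw from only 8 values {P, R, S, T, U, V, W, X}, so each is used; only slot 2 can be P, hence slot 2 = P.
The 7 still-open variables together cover exactly {R, S, T, U, V, W, X} — 7 values for 7 variables — and R appears only in slot 4's list, so slot 4 = R.
The 6 still-open variables together cover exactly {S, T, U, V, W, X} — 6 values for 6 variables — and W appears only in slot 7's list, so slot 7 = W.
slot 1, slot 3, slot 5 between them cover only {S, V, X} — a naked triple. Remove those values from slot 6, slot 8.
Determined: slot 2=P, slot 4=R, slot 7=W. The other slots each still have more than one consistent value. That makes 3.

3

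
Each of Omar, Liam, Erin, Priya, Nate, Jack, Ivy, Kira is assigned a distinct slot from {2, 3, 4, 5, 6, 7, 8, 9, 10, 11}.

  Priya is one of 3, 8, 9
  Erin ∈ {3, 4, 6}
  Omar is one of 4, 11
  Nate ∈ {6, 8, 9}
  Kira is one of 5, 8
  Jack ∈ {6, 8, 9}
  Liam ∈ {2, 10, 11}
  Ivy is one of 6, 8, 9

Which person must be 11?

Omar

Nate, Jack, Ivy share exactly the 3 values {6, 8, 9}; by pigeonhole those values go to them, so strike 6, 8, 9 from Erin, Priya, Kira.
That leaves Priya = 3. So Erin can't be 3.
Kira must be 5 (only option left).
Erin must be 4 (only option left). Strike 4 from Omar.
So 11 goes to Omar.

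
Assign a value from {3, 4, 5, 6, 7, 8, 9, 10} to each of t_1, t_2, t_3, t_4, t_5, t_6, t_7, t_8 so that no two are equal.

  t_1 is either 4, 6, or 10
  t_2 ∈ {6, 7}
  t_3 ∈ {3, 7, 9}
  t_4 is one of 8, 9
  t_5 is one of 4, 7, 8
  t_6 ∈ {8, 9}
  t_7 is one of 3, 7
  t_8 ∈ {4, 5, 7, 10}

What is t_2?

The 8 variables together cover exactly {3, 4, 5, 6, 7, 8, 9, 10} — 8 values for 8 variables — and 5 appears only in t_8's list, so t_8 = 5.
The 7 still-open variables together cover exactly {3, 4, 6, 7, 8, 9, 10} — 7 values for 7 variables — and 10 appears only in t_1's list, so t_1 = 10.
The 6 still-open variables together cover exactly {3, 4, 6, 7, 8, 9} — 6 values for 6 variables — and 4 appears only in t_5's list, so t_5 = 4.
The 5 still-open variables draw from only 5 values {3, 6, 7, 8, 9}, so each is used; only t_2 can be 6, hence t_2 = 6.

6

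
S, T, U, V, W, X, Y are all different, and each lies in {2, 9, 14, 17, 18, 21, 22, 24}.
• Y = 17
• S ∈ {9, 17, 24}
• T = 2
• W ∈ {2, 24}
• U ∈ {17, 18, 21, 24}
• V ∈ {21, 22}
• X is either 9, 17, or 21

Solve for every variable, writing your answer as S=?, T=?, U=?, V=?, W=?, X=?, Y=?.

T must be 2 (only option left). So W can't be 2.
W must be 24 (only option left). Remove 24 from S, U.
Y's domain is down to {17}, so Y = 17. Strike 17 from S, U, X.
That leaves S = 9. Remove 9 from X.
X must be 21 (only option left). Eliminate 21 elsewhere: U, V.
That leaves U = 18.
V's domain is down to {22}, so V = 22.

S=9, T=2, U=18, V=22, W=24, X=21, Y=17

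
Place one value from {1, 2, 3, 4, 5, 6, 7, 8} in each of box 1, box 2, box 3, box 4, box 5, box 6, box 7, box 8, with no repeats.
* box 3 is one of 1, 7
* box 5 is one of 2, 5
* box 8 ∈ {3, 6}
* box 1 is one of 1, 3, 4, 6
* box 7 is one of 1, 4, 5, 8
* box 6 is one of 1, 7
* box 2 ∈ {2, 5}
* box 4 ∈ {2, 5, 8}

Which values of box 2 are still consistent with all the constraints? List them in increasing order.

2, 5

box 2 and box 5 share exactly the 2 values {2, 5}; by pigeonhole those values go to them, so strike 2, 5 from box 4, box 7.
box 4 has just one choice, so box 4 = 8. Strike 8 from box 7.
The 2 variables box 3 and box 6 are confined to {1, 7}, which locks those values in; drop them from box 1, box 7.
box 7 has just one choice, so box 7 = 4. Strike 4 from box 1.
No further eliminations apply; box 2 can still be any of 2, 5.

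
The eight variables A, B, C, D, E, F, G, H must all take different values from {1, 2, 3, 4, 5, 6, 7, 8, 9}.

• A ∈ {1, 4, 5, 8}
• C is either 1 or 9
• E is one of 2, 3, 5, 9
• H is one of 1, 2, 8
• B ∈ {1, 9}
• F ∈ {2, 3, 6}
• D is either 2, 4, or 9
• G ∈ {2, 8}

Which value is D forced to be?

4

Among the 8 variables, 6 fits only F (and all 8 values in {1, 2, 3, 4, 5, 6, 8, 9} must be used), so F = 6.
The 7 still-open variables draw from only 7 values {1, 2, 3, 4, 5, 8, 9}, so each is used; only E can be 3, hence E = 3.
The 6 still-open variables draw from only 6 values {1, 2, 4, 5, 8, 9}, so each is used; only A can be 5, hence A = 5.
Among the 5 still-open variables, 4 fits only D (and all 5 values in {1, 2, 4, 8, 9} must be used), so D = 4.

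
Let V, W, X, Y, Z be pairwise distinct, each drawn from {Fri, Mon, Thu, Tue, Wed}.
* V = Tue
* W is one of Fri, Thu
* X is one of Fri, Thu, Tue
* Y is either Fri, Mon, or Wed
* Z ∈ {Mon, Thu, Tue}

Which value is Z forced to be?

V has just one choice, so V = Tue. Remove Tue from X, Z.
Among the 4 still-open variables, Wed fits only Y (and all 4 values in {Fri, Mon, Thu, Wed} must be used), so Y = Wed.
The 3 still-open variables together cover exactly {Fri, Mon, Thu} — 3 values for 3 variables — and Mon appears only in Z's list, so Z = Mon.

Mon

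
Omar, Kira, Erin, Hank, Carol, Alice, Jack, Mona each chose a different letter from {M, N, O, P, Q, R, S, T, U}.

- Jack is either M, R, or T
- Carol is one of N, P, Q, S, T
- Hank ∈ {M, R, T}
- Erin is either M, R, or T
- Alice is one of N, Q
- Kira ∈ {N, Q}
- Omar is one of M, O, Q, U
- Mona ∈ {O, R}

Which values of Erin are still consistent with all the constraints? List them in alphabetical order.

The 2 variables Kira and Alice are confined to {N, Q}, which locks those values in; drop them from Omar, Carol.
Erin, Hank, Jack between them cover only {M, R, T} — a naked triple. Remove those values from Omar, Carol, Mona.
Mona has just one choice, so Mona = O. Strike O from Omar.
Omar must be U (only option left).
No further eliminations apply; Erin can still be any of M, R, T.

M, R, T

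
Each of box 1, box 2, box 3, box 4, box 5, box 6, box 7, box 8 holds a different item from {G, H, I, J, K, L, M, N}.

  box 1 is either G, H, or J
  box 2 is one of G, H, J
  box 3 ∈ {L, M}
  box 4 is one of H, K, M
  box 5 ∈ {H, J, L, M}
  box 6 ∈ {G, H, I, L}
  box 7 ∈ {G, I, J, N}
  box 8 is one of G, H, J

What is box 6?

Among the 8 variables, K fits only box 4 (and all 8 values in {G, H, I, J, K, L, M, N} must be used), so box 4 = K.
The 7 still-open variables draw from only 7 values {G, H, I, J, L, M, N}, so each is used; only box 7 can be N, hence box 7 = N.
Among the 6 still-open variables, I fits only box 6 (and all 6 values in {G, H, I, J, L, M} must be used), so box 6 = I.

I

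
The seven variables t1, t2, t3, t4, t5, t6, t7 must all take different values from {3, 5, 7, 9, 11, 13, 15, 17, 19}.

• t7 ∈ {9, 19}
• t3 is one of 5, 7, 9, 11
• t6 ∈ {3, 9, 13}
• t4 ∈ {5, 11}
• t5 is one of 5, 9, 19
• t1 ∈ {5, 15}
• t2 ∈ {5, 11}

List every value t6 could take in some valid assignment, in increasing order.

t2 and t4 share exactly the 2 values {5, 11}; by pigeonhole those values go to them, so strike 5, 11 from t1, t3, t5.
t1 must be 15 (only option left).
t5 and t7 between them cover only {9, 19} — a naked pair. Remove those values from t3, t6.
That leaves t3 = 7.
No further eliminations apply; t6 can still be any of 3, 13.

3, 13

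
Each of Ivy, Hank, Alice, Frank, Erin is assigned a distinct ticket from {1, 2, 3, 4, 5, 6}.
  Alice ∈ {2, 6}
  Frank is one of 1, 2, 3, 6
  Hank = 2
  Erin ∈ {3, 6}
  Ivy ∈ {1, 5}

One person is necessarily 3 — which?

Erin

Hank has just one choice, so Hank = 2. Eliminate 2 elsewhere: Alice, Frank.
Alice's domain is down to {6}, so Alice = 6. So Frank, Erin can't be 6.
So 3 goes to Erin.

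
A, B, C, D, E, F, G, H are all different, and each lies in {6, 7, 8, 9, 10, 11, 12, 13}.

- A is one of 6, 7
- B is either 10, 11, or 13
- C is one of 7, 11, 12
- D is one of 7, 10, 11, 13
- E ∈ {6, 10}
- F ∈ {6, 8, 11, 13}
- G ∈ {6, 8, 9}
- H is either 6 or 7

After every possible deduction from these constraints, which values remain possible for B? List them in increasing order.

11, 13

The 8 variables together cover exactly {6, 7, 8, 9, 10, 11, 12, 13} — 8 values for 8 variables — and 9 appears only in G's list, so G = 9.
Among the 7 still-open variables, 8 fits only F (and all 7 values in {6, 7, 8, 10, 11, 12, 13} must be used), so F = 8.
The 6 still-open variables together cover exactly {6, 7, 10, 11, 12, 13} — 6 values for 6 variables — and 12 appears only in C's list, so C = 12.
A and H between them cover only {6, 7} — a naked pair. Remove those values from D, E.
E's domain is down to {10}, so E = 10. Eliminate 10 elsewhere: B, D.
No further eliminations apply; B can still be any of 11, 13.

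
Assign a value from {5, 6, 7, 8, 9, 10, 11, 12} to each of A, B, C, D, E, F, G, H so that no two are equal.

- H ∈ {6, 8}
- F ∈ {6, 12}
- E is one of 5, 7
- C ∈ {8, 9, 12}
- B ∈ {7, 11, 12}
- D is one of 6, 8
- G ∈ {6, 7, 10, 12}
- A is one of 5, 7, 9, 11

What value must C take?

9

The 8 variables draw from only 8 values {5, 6, 7, 8, 9, 10, 11, 12}, so each is used; only G can be 10, hence G = 10.
The 2 variables D and H are confined to {6, 8}, which locks those values in; drop them from C, F.
F must be 12 (only option left). Remove 12 from B, C.
So C = 9.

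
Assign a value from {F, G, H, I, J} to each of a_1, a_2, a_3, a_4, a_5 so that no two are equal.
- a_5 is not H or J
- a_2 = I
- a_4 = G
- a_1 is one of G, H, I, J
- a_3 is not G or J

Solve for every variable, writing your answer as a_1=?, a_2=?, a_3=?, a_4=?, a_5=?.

a_2 must be I (only option left). So a_1, a_3, a_5 can't be I.
a_4 must be G (only option left). Eliminate G elsewhere: a_1, a_5.
a_5 has just one choice, so a_5 = F. So a_3 can't be F.
a_3 must be H (only option left). Eliminate H elsewhere: a_1.
a_1 has just one choice, so a_1 = J.

a_1=J, a_2=I, a_3=H, a_4=G, a_5=F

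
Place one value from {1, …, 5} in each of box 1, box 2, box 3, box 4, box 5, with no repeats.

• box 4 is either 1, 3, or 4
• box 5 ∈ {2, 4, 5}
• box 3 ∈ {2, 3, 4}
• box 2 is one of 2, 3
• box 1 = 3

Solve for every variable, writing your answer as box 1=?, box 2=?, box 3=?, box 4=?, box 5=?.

box 1=3, box 2=2, box 3=4, box 4=1, box 5=5

box 1's domain is down to {3}, so box 1 = 3. Remove 3 from box 2, box 3, box 4.
box 2 must be 2 (only option left). Strike 2 from box 3, box 5.
That leaves box 3 = 4. Eliminate 4 elsewhere: box 4, box 5.
box 4's domain is down to {1}, so box 4 = 1.
box 5's domain is down to {5}, so box 5 = 5.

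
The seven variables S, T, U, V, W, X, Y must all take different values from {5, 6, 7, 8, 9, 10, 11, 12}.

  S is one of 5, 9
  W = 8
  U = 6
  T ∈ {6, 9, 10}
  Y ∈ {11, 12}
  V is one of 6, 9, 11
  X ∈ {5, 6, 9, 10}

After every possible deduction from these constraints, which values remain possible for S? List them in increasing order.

5, 9

U's domain is down to {6}, so U = 6. So T, V, X can't be 6.
That leaves W = 8.
The 5 still-open variables together cover exactly {5, 9, 10, 11, 12} — 5 values for 5 variables — and 12 appears only in Y's list, so Y = 12.
The 4 still-open variables together cover exactly {5, 9, 10, 11} — 4 values for 4 variables — and 11 appears only in V's list, so V = 11.
No further eliminations apply; S can still be any of 5, 9.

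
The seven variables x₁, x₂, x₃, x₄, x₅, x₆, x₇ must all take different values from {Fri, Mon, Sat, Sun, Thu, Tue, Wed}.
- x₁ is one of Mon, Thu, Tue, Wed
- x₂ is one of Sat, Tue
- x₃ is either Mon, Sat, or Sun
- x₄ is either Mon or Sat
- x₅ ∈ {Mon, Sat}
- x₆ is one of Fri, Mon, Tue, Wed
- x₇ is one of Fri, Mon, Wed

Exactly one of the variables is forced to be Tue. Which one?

x₂

Among the 7 variables, Sun fits only x₃ (and all 7 values in {Fri, Mon, Sat, Sun, Thu, Tue, Wed} must be used), so x₃ = Sun.
The 6 still-open variables together cover exactly {Fri, Mon, Sat, Thu, Tue, Wed} — 6 values for 6 variables — and Thu appears only in x₁'s list, so x₁ = Thu.
x₄ and x₅ between them cover only {Mon, Sat} — a naked pair. Remove those values from x₂, x₆, x₇.
So Tue goes to x₂.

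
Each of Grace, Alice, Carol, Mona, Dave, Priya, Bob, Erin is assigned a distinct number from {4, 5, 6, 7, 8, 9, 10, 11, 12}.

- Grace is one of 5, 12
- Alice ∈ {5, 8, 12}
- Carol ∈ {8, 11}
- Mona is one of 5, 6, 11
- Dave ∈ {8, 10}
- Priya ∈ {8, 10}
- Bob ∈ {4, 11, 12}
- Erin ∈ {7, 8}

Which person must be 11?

The 8 variables together cover exactly {4, 5, 6, 7, 8, 10, 11, 12} — 8 values for 8 variables — and 4 appears only in Bob's list, so Bob = 4.
The 7 still-open variables together cover exactly {5, 6, 7, 8, 10, 11, 12} — 7 values for 7 variables — and 6 appears only in Mona's list, so Mona = 6.
Among the 6 still-open variables, 7 fits only Erin (and all 6 values in {5, 7, 8, 10, 11, 12} must be used), so Erin = 7.
The 5 still-open variables draw from only 5 values {5, 8, 10, 11, 12}, so each is used; only Carol can be 11, hence Carol = 11.

Carol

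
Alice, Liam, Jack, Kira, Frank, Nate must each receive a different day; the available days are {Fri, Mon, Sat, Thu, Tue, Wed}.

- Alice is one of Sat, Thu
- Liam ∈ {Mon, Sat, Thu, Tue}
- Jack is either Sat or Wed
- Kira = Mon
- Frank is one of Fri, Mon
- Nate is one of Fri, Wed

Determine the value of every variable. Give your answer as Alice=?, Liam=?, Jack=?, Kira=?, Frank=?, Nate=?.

Kira's domain is down to {Mon}, so Kira = Mon. Eliminate Mon elsewhere: Liam, Frank.
Frank's domain is down to {Fri}, so Frank = Fri. Strike Fri from Nate.
Nate must be Wed (only option left). So Jack can't be Wed.
That leaves Jack = Sat. Remove Sat from Alice, Liam.
That leaves Alice = Thu. Eliminate Thu elsewhere: Liam.
That leaves Liam = Tue.

Alice=Thu, Liam=Tue, Jack=Sat, Kira=Mon, Frank=Fri, Nate=Wed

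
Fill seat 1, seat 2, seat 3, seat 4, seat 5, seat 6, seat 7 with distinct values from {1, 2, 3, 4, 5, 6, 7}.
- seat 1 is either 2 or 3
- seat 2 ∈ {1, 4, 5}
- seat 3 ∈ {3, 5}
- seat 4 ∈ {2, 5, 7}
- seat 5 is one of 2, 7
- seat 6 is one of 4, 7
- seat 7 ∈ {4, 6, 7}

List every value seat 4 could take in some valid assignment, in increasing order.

2, 5, 7

The 7 variables together cover exactly {1, 2, 3, 4, 5, 6, 7} — 7 values for 7 variables — and 1 appears only in seat 2's list, so seat 2 = 1.
The 6 still-open variables draw from only 6 values {2, 3, 4, 5, 6, 7}, so each is used; only seat 7 can be 6, hence seat 7 = 6.
The 5 still-open variables together cover exactly {2, 3, 4, 5, 7} — 5 values for 5 variables — and 4 appears only in seat 6's list, so seat 6 = 4.
No further eliminations apply; seat 4 can still be any of 2, 5, 7.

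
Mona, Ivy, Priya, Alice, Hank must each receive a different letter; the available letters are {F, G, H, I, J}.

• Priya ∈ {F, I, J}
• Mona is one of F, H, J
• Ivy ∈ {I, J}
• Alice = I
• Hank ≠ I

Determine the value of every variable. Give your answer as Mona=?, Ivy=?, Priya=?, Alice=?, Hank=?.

Mona=H, Ivy=J, Priya=F, Alice=I, Hank=G

Alice's domain is down to {I}, so Alice = I. Eliminate I elsewhere: Ivy, Priya.
That leaves Ivy = J. Eliminate J elsewhere: Mona, Priya, Hank.
Priya has just one choice, so Priya = F. So Mona, Hank can't be F.
That leaves Mona = H. So Hank can't be H.
Hank has just one choice, so Hank = G.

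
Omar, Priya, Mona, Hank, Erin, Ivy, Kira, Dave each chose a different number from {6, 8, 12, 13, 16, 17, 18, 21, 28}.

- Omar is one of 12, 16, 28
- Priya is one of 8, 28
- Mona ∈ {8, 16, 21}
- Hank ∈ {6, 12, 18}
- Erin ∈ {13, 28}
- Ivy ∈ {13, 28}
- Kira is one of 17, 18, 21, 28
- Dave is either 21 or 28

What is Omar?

Erin and Ivy between them cover only {13, 28} — a naked pair. Remove those values from Omar, Priya, Kira, Dave.
Priya has just one choice, so Priya = 8. Strike 8 from Mona.
Dave's domain is down to {21}, so Dave = 21. So Mona, Kira can't be 21.
Mona's domain is down to {16}, so Mona = 16. Strike 16 from Omar.
So Omar = 12.

12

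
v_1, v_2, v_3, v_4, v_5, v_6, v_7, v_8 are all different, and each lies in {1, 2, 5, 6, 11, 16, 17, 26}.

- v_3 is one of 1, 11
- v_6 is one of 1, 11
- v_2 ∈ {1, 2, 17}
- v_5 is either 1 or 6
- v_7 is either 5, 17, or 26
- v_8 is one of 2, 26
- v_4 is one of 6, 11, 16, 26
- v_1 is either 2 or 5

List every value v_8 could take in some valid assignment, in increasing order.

2, 26

The 8 variables together cover exactly {1, 2, 5, 6, 11, 16, 17, 26} — 8 values for 8 variables — and 16 appears only in v_4's list, so v_4 = 16.
The 7 still-open variables together cover exactly {1, 2, 5, 6, 11, 17, 26} — 7 values for 7 variables — and 6 appears only in v_5's list, so v_5 = 6.
v_3 and v_6 between them cover only {1, 11} — a naked pair. Remove those values from v_2.
No further eliminations apply; v_8 can still be any of 2, 26.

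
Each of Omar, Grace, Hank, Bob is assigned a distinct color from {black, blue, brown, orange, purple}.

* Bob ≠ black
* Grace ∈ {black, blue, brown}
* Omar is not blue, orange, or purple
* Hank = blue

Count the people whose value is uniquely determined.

Hank must be blue (only option left). Eliminate blue elsewhere: Grace, Bob.
The 2 variables Omar and Grace are confined to {black, brown}, which locks those values in; drop them from Bob.
Determined: Hank=blue. The other people each still have more than one consistent value. That makes 1.

1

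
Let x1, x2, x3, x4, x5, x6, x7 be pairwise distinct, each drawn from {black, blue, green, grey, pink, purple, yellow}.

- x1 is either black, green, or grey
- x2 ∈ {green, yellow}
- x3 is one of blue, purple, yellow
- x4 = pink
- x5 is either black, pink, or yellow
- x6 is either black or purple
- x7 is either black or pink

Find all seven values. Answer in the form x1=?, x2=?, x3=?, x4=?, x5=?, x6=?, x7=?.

x4 must be pink (only option left). Eliminate pink elsewhere: x5, x7.
That leaves x7 = black. Eliminate black elsewhere: x1, x5, x6.
x5 has just one choice, so x5 = yellow. Strike yellow from x2, x3.
That leaves x6 = purple. Remove purple from x3.
That leaves x2 = green. So x1 can't be green.
That leaves x3 = blue.
x1 must be grey (only option left).

x1=grey, x2=green, x3=blue, x4=pink, x5=yellow, x6=purple, x7=black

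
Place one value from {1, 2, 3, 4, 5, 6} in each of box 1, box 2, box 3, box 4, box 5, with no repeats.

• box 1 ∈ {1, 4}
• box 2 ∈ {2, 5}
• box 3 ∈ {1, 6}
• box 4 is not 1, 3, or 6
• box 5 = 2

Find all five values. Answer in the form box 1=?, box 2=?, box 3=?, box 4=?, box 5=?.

box 1=1, box 2=5, box 3=6, box 4=4, box 5=2

box 5 has just one choice, so box 5 = 2. Strike 2 from box 2, box 4.
That leaves box 2 = 5. Eliminate 5 elsewhere: box 4.
box 4 must be 4 (only option left). Eliminate 4 elsewhere: box 1.
That leaves box 1 = 1. Remove 1 from box 3.
box 3 must be 6 (only option left).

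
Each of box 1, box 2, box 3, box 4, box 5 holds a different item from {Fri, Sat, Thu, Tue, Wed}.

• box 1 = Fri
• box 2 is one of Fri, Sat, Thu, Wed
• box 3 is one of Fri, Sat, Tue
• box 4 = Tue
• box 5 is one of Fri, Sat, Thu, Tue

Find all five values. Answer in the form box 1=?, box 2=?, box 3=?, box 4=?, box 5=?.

box 1 has just one choice, so box 1 = Fri. Remove Fri from box 2, box 3, box 5.
box 4 must be Tue (only option left). Remove Tue from box 3, box 5.
box 3's domain is down to {Sat}, so box 3 = Sat. So box 2, box 5 can't be Sat.
box 5's domain is down to {Thu}, so box 5 = Thu. Remove Thu from box 2.
That leaves box 2 = Wed.

box 1=Fri, box 2=Wed, box 3=Sat, box 4=Tue, box 5=Thu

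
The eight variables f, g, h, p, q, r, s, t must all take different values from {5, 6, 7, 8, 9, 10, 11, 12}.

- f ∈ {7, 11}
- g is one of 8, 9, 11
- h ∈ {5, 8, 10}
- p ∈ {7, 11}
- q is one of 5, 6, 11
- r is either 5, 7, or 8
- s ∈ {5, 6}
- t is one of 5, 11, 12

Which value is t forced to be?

12

The 8 variables together cover exactly {5, 6, 7, 8, 9, 10, 11, 12} — 8 values for 8 variables — and 9 appears only in g's list, so g = 9.
The 7 still-open variables draw from only 7 values {5, 6, 7, 8, 10, 11, 12}, so each is used; only h can be 10, hence h = 10.
The 6 still-open variables draw from only 6 values {5, 6, 7, 8, 11, 12}, so each is used; only r can be 8, hence r = 8.
Among the 5 still-open variables, 12 fits only t (and all 5 values in {5, 6, 7, 11, 12} must be used), so t = 12.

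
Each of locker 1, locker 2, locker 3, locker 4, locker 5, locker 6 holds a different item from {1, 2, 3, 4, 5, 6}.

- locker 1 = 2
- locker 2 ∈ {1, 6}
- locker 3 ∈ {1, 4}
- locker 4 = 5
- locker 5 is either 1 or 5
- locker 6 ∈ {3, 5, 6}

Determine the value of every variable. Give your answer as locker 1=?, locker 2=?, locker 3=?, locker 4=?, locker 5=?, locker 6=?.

locker 1's domain is down to {2}, so locker 1 = 2.
locker 4 must be 5 (only option left). So locker 5, locker 6 can't be 5.
locker 5's domain is down to {1}, so locker 5 = 1. So locker 2, locker 3 can't be 1.
locker 2 must be 6 (only option left). Remove 6 from locker 6.
locker 3's domain is down to {4}, so locker 3 = 4.
locker 6's domain is down to {3}, so locker 6 = 3.

locker 1=2, locker 2=6, locker 3=4, locker 4=5, locker 5=1, locker 6=3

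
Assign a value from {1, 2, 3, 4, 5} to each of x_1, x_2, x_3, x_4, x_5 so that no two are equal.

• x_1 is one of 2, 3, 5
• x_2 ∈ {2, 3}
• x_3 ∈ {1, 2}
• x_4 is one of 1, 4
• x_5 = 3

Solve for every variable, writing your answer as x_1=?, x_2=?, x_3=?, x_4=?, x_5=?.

x_5's domain is down to {3}, so x_5 = 3. Strike 3 from x_1, x_2.
x_2's domain is down to {2}, so x_2 = 2. Strike 2 from x_1, x_3.
x_3's domain is down to {1}, so x_3 = 1. So x_4 can't be 1.
x_4 has just one choice, so x_4 = 4.
x_1's domain is down to {5}, so x_1 = 5.

x_1=5, x_2=2, x_3=1, x_4=4, x_5=3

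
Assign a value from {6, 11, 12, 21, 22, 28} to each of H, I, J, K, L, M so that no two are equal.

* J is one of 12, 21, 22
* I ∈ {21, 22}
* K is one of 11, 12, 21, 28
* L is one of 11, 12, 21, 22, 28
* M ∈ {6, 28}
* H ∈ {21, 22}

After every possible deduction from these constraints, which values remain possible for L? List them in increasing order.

Among the 6 variables, 6 fits only M (and all 6 values in {6, 11, 12, 21, 22, 28} must be used), so M = 6.
The 2 variables H and I are confined to {21, 22}, which locks those values in; drop them from J, K, L.
That leaves J = 12. Strike 12 from K, L.
No further eliminations apply; L can still be any of 11, 28.

11, 28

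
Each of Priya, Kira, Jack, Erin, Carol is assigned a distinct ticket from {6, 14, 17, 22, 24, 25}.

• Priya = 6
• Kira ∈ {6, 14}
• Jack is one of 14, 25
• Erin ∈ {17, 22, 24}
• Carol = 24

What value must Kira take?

Priya must be 6 (only option left). So Kira can't be 6.
So Kira = 14.

14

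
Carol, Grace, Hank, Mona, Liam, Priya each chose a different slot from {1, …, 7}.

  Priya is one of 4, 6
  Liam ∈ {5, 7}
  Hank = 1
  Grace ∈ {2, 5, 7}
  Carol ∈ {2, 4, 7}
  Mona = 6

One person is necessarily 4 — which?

Hank must be 1 (only option left).
Mona's domain is down to {6}, so Mona = 6. Eliminate 6 elsewhere: Priya.
So 4 goes to Priya.

Priya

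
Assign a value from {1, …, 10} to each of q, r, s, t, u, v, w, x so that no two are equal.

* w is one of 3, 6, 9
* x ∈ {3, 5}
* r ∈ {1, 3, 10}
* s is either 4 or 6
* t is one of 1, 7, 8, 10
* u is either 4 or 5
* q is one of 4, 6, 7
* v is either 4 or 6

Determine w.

9

The 2 variables s and v are confined to {4, 6}, which locks those values in; drop them from q, u, w.
That leaves q = 7. So t can't be 7.
u's domain is down to {5}, so u = 5. Strike 5 from x.
x must be 3 (only option left). So r, w can't be 3.
So w = 9.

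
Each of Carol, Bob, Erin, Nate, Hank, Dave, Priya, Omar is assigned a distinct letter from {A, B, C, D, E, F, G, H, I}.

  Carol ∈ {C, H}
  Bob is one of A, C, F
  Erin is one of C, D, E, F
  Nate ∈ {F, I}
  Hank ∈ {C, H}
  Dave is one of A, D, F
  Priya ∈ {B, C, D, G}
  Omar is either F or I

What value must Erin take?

E

Carol and Hank between them cover only {C, H} — a naked pair. Remove those values from Bob, Erin, Priya.
Nate and Omar between them cover only {F, I} — a naked pair. Remove those values from Bob, Erin, Dave.
Bob must be A (only option left). So Dave can't be A.
That leaves Dave = D. So Erin, Priya can't be D.
So Erin = E.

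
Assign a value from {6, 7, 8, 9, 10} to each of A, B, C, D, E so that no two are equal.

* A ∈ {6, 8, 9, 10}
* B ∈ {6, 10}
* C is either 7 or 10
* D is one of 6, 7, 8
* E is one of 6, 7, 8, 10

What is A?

Among the 5 variables, 9 fits only A (and all 5 values in {6, 7, 8, 9, 10} must be used), so A = 9.

9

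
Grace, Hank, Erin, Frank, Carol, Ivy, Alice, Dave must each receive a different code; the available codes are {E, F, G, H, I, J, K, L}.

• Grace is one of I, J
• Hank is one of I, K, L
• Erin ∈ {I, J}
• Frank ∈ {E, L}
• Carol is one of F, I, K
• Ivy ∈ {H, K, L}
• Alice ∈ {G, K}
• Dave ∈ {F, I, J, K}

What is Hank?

L

Among the 8 variables, E fits only Frank (and all 8 values in {E, F, G, H, I, J, K, L} must be used), so Frank = E.
The 7 still-open variables together cover exactly {F, G, H, I, J, K, L} — 7 values for 7 variables — and G appears only in Alice's list, so Alice = G.
Among the 6 still-open variables, H fits only Ivy (and all 6 values in {F, H, I, J, K, L} must be used), so Ivy = H.
The 5 still-open variables together cover exactly {F, I, J, K, L} — 5 values for 5 variables — and L appears only in Hank's list, so Hank = L.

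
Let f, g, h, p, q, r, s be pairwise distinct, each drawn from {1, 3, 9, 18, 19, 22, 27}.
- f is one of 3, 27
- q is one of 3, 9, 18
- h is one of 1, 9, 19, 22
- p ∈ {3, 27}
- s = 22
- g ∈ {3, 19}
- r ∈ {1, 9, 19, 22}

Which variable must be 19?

s must be 22 (only option left). Strike 22 from h, r.
Among the 6 still-open variables, 18 fits only q (and all 6 values in {1, 3, 9, 18, 19, 27} must be used), so q = 18.
The 2 variables f and p are confined to {3, 27}, which locks those values in; drop them from g.
So 19 goes to g.

g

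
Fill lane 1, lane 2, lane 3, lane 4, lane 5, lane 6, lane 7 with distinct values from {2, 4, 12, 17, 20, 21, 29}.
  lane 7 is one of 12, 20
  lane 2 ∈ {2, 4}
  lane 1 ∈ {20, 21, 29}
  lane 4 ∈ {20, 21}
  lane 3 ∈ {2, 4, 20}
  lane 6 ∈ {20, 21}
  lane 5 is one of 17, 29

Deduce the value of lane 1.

The 7 variables draw from only 7 values {2, 4, 12, 17, 20, 21, 29}, so each is used; only lane 7 can be 12, hence lane 7 = 12.
Among the 6 still-open variables, 17 fits only lane 5 (and all 6 values in {2, 4, 17, 20, 21, 29} must be used), so lane 5 = 17.
Among the 5 still-open variables, 29 fits only lane 1 (and all 5 values in {2, 4, 20, 21, 29} must be used), so lane 1 = 29.

29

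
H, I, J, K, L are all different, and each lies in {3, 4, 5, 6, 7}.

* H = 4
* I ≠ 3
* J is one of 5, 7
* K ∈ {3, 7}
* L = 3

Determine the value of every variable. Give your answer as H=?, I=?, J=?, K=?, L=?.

H=4, I=6, J=5, K=7, L=3

H must be 4 (only option left). Remove 4 from I.
That leaves L = 3. Eliminate 3 elsewhere: K.
That leaves K = 7. So I, J can't be 7.
J must be 5 (only option left). Eliminate 5 elsewhere: I.
I has just one choice, so I = 6.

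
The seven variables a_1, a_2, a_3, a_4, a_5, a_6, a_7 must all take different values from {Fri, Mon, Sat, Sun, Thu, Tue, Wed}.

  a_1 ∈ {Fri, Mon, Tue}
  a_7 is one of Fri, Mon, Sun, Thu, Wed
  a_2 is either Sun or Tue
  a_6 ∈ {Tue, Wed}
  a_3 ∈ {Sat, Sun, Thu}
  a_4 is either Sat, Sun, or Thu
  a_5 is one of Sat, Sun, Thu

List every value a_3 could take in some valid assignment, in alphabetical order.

a_3, a_4, a_5 share exactly the 3 values {Sat, Sun, Thu}; by pigeonhole those values go to them, so strike Sat, Sun, Thu from a_2, a_7.
That leaves a_2 = Tue. Strike Tue from a_1, a_6.
a_6's domain is down to {Wed}, so a_6 = Wed. Strike Wed from a_7.
No further eliminations apply; a_3 can still be any of Sat, Sun, Thu.

Sat, Sun, Thu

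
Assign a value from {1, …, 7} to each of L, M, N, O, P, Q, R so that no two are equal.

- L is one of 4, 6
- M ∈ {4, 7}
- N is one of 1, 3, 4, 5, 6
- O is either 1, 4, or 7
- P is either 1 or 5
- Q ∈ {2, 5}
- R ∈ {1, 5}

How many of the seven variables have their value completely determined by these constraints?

3

The 7 variables draw from only 7 values {1, 2, 3, 4, 5, 6, 7}, so each is used; only Q can be 2, hence Q = 2.
Among the 6 still-open variables, 3 fits only N (and all 6 values in {1, 3, 4, 5, 6, 7} must be used), so N = 3.
Among the 5 still-open variables, 6 fits only L (and all 5 values in {1, 4, 5, 6, 7} must be used), so L = 6.
P and R between them cover only {1, 5} — a naked pair. Remove those values from O.
Determined: L=6, N=3, Q=2. The other variables each still have more than one consistent value. That makes 3.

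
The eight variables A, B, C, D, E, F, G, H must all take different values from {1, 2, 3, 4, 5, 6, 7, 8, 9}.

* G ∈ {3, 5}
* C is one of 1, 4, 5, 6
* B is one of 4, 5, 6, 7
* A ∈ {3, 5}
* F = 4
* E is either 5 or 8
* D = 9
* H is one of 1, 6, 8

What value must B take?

D has just one choice, so D = 9.
F's domain is down to {4}, so F = 4. Strike 4 from B, C.
Among the 6 still-open variables, 7 fits only B (and all 6 values in {1, 3, 5, 6, 7, 8} must be used), so B = 7.

7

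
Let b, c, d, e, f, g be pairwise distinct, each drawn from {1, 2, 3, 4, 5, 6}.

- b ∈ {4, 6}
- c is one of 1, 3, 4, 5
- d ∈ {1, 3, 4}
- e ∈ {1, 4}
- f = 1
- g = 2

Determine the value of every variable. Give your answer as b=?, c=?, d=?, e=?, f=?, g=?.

f must be 1 (only option left). Eliminate 1 elsewhere: c, d, e.
g has just one choice, so g = 2.
e has just one choice, so e = 4. Eliminate 4 elsewhere: b, c, d.
b must be 6 (only option left).
That leaves d = 3. So c can't be 3.
c's domain is down to {5}, so c = 5.

b=6, c=5, d=3, e=4, f=1, g=2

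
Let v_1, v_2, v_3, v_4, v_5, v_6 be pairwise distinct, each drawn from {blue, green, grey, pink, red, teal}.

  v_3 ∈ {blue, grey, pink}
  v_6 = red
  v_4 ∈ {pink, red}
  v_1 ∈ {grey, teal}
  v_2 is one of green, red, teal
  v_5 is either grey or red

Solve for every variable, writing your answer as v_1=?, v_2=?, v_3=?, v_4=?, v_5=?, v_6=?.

v_1=teal, v_2=green, v_3=blue, v_4=pink, v_5=grey, v_6=red

v_6 must be red (only option left). So v_2, v_4, v_5 can't be red.
v_4's domain is down to {pink}, so v_4 = pink. Strike pink from v_3.
v_5 must be grey (only option left). Eliminate grey elsewhere: v_1, v_3.
v_1 must be teal (only option left). Strike teal from v_2.
v_2 must be green (only option left).
v_3 has just one choice, so v_3 = blue.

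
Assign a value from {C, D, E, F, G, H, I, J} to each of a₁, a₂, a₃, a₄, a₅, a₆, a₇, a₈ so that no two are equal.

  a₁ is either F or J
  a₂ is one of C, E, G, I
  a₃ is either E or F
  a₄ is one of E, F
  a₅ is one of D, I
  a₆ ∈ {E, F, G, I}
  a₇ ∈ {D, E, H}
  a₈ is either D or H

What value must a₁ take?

J

The 8 variables draw from only 8 values {C, D, E, F, G, H, I, J}, so each is used; only a₂ can be C, hence a₂ = C.
Among the 7 still-open variables, G fits only a₆ (and all 7 values in {D, E, F, G, H, I, J} must be used), so a₆ = G.
The 6 still-open variables draw from only 6 values {D, E, F, H, I, J}, so each is used; only a₅ can be I, hence a₅ = I.
Among the 5 still-open variables, J fits only a₁ (and all 5 values in {D, E, F, H, J} must be used), so a₁ = J.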